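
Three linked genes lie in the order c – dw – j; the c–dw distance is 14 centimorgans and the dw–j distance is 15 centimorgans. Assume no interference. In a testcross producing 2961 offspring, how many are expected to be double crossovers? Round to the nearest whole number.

Map distances give recombination frequencies of 0.140 and 0.150 for the two intervals.
With no interference, expected double-crossover frequency = 0.140 × 0.150 = 0.02100.
Expected number = 0.02100 × 2961 = 62.18 ≈ 62.

62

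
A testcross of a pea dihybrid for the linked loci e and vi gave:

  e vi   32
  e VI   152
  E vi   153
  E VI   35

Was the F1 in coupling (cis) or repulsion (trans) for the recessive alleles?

trans

The two most frequent classes are E vi (153) and e VI (152); these are the parental (non-recombinant) types.
So the F1 carried E vi on one chromosome and e VI on the other — the recessive alleles are on opposite chromosomes (trans / repulsion).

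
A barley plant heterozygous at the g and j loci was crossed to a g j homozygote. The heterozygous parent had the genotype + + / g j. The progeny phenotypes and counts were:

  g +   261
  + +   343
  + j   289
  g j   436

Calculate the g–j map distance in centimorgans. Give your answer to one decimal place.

41.4 centimorgans

The recombinant classes are + j and g +: 289 + 261 = 550.
Recombination frequency = 550/1329 = 0.4138 ≈ 41.4%, i.e. 41.4 centimorgans.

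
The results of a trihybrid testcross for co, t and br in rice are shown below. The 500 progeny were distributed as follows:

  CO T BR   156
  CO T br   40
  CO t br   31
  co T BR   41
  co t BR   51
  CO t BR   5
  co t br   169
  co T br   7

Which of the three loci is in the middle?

The two most frequent reciprocal classes, CO T BR and co t br, are the parental types, so the F1 was CO T BR / co t br.
The two rarest classes, CO t BR and co T br, are the double crossovers. Comparing them with the parentals, only the t allele has switched, so t is the middle locus and the order is co – t – br.

t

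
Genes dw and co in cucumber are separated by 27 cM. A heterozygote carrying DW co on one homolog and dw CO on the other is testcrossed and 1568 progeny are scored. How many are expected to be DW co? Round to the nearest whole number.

A map distance of 27 cM corresponds to a recombination frequency of 0.270.
The F1 is DW co / dw CO, so DW co is a parental gamete class with expected frequency (1 − r)/2 = 0.730/2 = 0.3650.
Expected number = 0.3650 × 1568 = 572.32 ≈ 572.

572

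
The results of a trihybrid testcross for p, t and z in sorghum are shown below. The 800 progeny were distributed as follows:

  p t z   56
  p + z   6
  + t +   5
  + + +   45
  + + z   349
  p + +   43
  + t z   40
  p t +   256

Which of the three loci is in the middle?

p

The two most frequent reciprocal classes, p t + and + + z, are the parental types, so the F1 was p t + / + + z.
The two rarest classes, + t + and p + z, are the double crossovers. Comparing them with the parentals, only the p allele has switched, so p is the middle locus and the order is z – p – t.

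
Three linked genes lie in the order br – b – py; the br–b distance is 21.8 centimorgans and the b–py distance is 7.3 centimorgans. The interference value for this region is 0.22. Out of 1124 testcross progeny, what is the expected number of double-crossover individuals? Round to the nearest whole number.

Map distances give recombination frequencies of 0.218 and 0.073 for the two intervals.
With interference 0.22 (so coincidence = 0.78), expected double-crossover frequency = 0.218 × 0.073 × 0.78 = 0.01241.
Expected number = 0.01241 × 1124 = 13.95 ≈ 14.

14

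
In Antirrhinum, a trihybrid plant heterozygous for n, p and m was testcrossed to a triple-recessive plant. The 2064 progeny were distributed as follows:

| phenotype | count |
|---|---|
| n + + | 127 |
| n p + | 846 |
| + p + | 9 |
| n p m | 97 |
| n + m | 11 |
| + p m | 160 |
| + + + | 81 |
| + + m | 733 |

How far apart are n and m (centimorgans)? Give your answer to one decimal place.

9.6 centimorgans

The two most frequent reciprocal classes, + + m and n p +, are the parental types, so the F1 was + + m / n p +.
The two rarest classes, n + m and + p +, are the double crossovers. Comparing them with the parentals, only the n allele has switched, so n is the middle locus and the order is m – n – p.
Crossovers in the m–n interval produce the single-crossover classes + + + and n p m (81 + 97 = 178) plus the double crossovers (20).
RF(m–n) = (178 + 20) / 2064 = 198/2064 = 0.0959 → 9.6 centimorgans.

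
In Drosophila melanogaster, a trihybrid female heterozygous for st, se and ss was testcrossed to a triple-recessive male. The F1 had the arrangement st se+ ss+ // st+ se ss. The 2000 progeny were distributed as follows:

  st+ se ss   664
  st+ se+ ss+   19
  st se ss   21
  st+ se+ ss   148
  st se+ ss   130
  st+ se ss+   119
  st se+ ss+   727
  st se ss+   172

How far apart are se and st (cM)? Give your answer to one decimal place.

The two rarest classes, st+ se+ ss+ and st se ss, are the double crossovers. Comparing them with the parentals, only the st allele has switched, so st is the middle locus and the order is se – st – ss.
Crossovers in the se–st interval produce the single-crossover classes st se ss+ and st+ se+ ss (172 + 148 = 320) plus the double crossovers (40).
RF(se–st) = (320 + 40) / 2000 = 360/2000 = 0.1800 → 18.0 cM.

18.0 cM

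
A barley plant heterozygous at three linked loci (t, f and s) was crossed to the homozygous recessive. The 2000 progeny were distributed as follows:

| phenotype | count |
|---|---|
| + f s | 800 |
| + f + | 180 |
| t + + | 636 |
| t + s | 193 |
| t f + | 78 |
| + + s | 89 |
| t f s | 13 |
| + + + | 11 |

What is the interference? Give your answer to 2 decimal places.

The two most frequent reciprocal classes, t + + and + f s, are the parental types, so the F1 was t + + / + f s.
The two rarest classes, + + + and t f s, are the double crossovers. Comparing them with the parentals, only the t allele has switched, so t is the middle locus and the order is s – t – f.
s–t: (373 + 24)/2000 = 0.1985; t–f: (167 + 24)/2000 = 0.0955.
Expected DCO frequency = 0.1985 × 0.0955 ≈ 0.01896; observed = 24/2000 ≈ 0.01200.
Coefficient of coincidence = 0.01200/0.01896 ≈ 0.63; interference = 1 − 0.63 = 0.37.

0.37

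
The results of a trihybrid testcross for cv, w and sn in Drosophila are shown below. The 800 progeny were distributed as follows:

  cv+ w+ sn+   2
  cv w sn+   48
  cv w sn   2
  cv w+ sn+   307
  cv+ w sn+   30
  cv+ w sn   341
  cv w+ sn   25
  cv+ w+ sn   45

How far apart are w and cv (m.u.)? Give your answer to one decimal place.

12.1 m.u.

The two most frequent reciprocal classes, cv+ w sn and cv w+ sn+, are the parental types, so the F1 was cv+ w sn / cv w+ sn+.
The two rarest classes, cv w sn and cv+ w+ sn+, are the double crossovers. Comparing them with the parentals, only the cv allele has switched, so cv is the middle locus and the order is sn – cv – w.
Crossovers in the cv–w interval produce the single-crossover classes cv+ w+ sn and cv w sn+ (45 + 48 = 93) plus the double crossovers (4).
RF(cv–w) = (93 + 4) / 800 = 97/800 = 0.1212 → 12.1 m.u.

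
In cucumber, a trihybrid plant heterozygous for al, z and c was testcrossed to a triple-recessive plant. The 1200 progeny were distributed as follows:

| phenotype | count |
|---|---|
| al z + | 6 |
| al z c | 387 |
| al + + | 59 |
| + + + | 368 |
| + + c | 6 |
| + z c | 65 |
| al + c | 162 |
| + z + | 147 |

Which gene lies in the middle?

The two most frequent reciprocal classes, al z c and + + +, are the parental types, so the F1 was al z c / + + +.
The two rarest classes, al z + and + + c, are the double crossovers. Comparing them with the parentals, only the c allele has switched, so c is the middle locus and the order is al – c – z.

c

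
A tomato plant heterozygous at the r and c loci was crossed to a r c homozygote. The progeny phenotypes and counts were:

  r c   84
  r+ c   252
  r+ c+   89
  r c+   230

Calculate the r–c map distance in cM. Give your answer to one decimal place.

26.4 cM

The two most frequent classes, r+ c (252) and r c+ (230), are the parental types, so the F1 was r+ c / r c+.
The recombinant classes are r+ c+ and r c: 89 + 84 = 173.
Recombination frequency = 173/655 = 0.2641 ≈ 26.4%, i.e. 26.4 cM.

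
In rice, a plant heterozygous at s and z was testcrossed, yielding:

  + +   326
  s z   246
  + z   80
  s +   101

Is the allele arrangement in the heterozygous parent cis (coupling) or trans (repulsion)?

The two most frequent classes are + + (326) and s z (246); these are the parental (non-recombinant) types.
So the F1 carried + + on one chromosome and s z on the other — the recessive alleles are on the same chromosome (cis / coupling).

cis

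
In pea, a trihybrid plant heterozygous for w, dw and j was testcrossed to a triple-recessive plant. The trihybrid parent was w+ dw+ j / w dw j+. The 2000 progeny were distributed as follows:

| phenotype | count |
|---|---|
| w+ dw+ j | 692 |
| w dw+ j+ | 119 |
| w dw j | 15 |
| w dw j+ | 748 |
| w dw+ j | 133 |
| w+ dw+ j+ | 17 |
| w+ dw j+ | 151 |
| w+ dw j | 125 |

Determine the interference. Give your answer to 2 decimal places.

0.27

The two rarest classes, w+ dw+ j+ and w dw j, are the double crossovers. Comparing them with the parentals, only the j allele has switched, so j is the middle locus and the order is w – j – dw.
w–j: (284 + 32)/2000 = 0.1580; j–dw: (244 + 32)/2000 = 0.1380.
Expected DCO frequency = 0.1580 × 0.1380 ≈ 0.02180; observed = 32/2000 ≈ 0.01600.
Coefficient of coincidence = 0.01600/0.02180 ≈ 0.73; interference = 1 − 0.73 = 0.27.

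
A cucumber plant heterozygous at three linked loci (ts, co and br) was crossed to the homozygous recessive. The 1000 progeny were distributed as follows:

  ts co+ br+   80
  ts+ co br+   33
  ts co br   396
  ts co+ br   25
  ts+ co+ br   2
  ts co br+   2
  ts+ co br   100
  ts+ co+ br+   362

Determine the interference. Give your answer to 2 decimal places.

The two most frequent reciprocal classes, ts+ co+ br+ and ts co br, are the parental types, so the F1 was ts+ co+ br+ / ts co br.
The two rarest classes, ts+ co+ br and ts co br+, are the double crossovers. Comparing them with the parentals, only the br allele has switched, so br is the middle locus and the order is ts – br – co.
ts–br: (180 + 4)/1000 = 0.1840; br–co: (58 + 4)/1000 = 0.0620.
Expected DCO frequency = 0.1840 × 0.0620 ≈ 0.01141; observed = 4/1000 ≈ 0.00400.
Coefficient of coincidence = 0.00400/0.01141 ≈ 0.35; interference = 1 − 0.35 = 0.65.

0.65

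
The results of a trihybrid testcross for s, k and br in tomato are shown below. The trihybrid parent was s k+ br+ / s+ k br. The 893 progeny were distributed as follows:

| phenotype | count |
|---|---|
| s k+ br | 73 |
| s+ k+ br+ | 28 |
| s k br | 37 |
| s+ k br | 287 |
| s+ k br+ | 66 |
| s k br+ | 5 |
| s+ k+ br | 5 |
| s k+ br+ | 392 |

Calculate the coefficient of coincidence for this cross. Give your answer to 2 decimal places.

0.80

The two rarest classes, s k br+ and s+ k+ br, are the double crossovers. Comparing them with the parentals, only the k allele has switched, so k is the middle locus and the order is br – k – s.
br–k: (139 + 10)/893 = 0.1669; k–s: (65 + 10)/893 = 0.0840.
Expected DCO frequency = 0.1669 × 0.0840 ≈ 0.01402; observed = 10/893 ≈ 0.01120.
Coefficient of coincidence = 0.01120/0.01402 ≈ 0.80.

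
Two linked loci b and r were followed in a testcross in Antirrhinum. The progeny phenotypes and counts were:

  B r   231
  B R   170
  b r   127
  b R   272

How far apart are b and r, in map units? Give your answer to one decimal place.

37.1 map units

The two most frequent classes, B r (231) and b R (272), are the parental types, so the F1 was B r / b R.
The recombinant classes are B R and b r: 170 + 127 = 297.
Recombination frequency = 297/800 = 0.3713 ≈ 37.1%, i.e. 37.1 map units.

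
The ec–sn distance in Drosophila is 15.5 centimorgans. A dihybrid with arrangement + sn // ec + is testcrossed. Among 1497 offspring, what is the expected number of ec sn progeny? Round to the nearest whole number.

116

A map distance of 15.5 centimorgans corresponds to a recombination frequency of 0.155.
The F1 is + sn / ec +, so ec sn is a recombinant gamete class with expected frequency r/2 = 0.155/2 = 0.0775.
Expected number = 0.0775 × 1497 = 116.02 ≈ 116.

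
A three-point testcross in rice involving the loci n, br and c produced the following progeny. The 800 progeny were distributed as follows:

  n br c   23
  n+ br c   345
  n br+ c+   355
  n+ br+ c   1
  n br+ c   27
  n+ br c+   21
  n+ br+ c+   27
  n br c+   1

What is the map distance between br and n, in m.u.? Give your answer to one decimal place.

6.5 m.u.

The two most frequent reciprocal classes, n br+ c+ and n+ br c, are the parental types, so the F1 was n br+ c+ / n+ br c.
The two rarest classes, n br c+ and n+ br+ c, are the double crossovers. Comparing them with the parentals, only the br allele has switched, so br is the middle locus and the order is n – br – c.
Crossovers in the n–br interval produce the single-crossover classes n+ br+ c+ and n br c (27 + 23 = 50) plus the double crossovers (2).
RF(n–br) = (50 + 2) / 800 = 52/800 = 0.0650 → 6.5 m.u.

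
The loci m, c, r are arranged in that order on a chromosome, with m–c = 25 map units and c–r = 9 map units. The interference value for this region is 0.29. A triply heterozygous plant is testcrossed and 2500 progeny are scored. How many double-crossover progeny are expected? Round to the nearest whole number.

Map distances give recombination frequencies of 0.250 and 0.090 for the two intervals.
With interference 0.29 (so coincidence = 0.71), expected double-crossover frequency = 0.250 × 0.090 × 0.71 = 0.01597.
Expected number = 0.01597 × 2500 = 39.94 ≈ 40.

40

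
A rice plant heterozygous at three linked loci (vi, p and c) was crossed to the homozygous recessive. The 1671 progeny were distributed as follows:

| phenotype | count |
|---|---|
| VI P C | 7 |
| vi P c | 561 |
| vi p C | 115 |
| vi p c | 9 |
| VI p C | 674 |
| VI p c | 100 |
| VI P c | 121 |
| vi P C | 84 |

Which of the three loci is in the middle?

The two most frequent reciprocal classes, VI p C and vi P c, are the parental types, so the F1 was VI p C / vi P c.
The two rarest classes, VI P C and vi p c, are the double crossovers. Comparing them with the parentals, only the p allele has switched, so p is the middle locus and the order is c – p – vi.

p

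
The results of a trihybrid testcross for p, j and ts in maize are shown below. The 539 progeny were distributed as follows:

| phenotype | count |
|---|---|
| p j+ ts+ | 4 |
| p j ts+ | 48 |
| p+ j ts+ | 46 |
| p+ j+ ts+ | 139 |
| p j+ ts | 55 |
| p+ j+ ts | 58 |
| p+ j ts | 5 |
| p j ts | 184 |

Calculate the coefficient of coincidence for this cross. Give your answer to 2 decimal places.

0.38

The two most frequent reciprocal classes, p j ts and p+ j+ ts+, are the parental types, so the F1 was p j ts / p+ j+ ts+.
The two rarest classes, p+ j ts and p j+ ts+, are the double crossovers. Comparing them with the parentals, only the p allele has switched, so p is the middle locus and the order is j – p – ts.
j–p: (101 + 9)/539 = 0.2041; p–ts: (106 + 9)/539 = 0.2134.
Expected DCO frequency = 0.2041 × 0.2134 ≈ 0.04355; observed = 9/539 ≈ 0.01670.
Coefficient of coincidence = 0.01670/0.04355 ≈ 0.38.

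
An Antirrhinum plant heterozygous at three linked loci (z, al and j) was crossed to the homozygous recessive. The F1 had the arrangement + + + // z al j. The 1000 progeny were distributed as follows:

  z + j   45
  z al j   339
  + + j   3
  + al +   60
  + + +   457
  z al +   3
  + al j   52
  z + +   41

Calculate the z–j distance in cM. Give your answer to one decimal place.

The two rarest classes, + + j and z al +, are the double crossovers. Comparing them with the parentals, only the j allele has switched, so j is the middle locus and the order is al – j – z.
Crossovers in the j–z interval produce the single-crossover classes z + + and + al j (41 + 52 = 93) plus the double crossovers (6).
RF(j–z) = (93 + 6) / 1000 = 99/1000 = 0.0990 → 9.9 cM.

9.9 cM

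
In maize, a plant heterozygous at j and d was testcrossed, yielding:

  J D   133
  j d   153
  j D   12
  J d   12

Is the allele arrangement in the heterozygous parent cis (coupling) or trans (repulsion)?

cis

The two most frequent classes are J D (133) and j d (153); these are the parental (non-recombinant) types.
So the F1 carried J D on one chromosome and j d on the other — the recessive alleles are on the same chromosome (cis / coupling).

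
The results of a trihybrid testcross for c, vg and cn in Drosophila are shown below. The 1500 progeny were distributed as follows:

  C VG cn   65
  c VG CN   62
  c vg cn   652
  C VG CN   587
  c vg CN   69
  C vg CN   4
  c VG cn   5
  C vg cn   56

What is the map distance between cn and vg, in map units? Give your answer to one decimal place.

9.5 map units

The two most frequent reciprocal classes, C VG CN and c vg cn, are the parental types, so the F1 was C VG CN / c vg cn.
The two rarest classes, C vg CN and c VG cn, are the double crossovers. Comparing them with the parentals, only the vg allele has switched, so vg is the middle locus and the order is cn – vg – c.
Crossovers in the cn–vg interval produce the single-crossover classes C VG cn and c vg CN (65 + 69 = 134) plus the double crossovers (9).
RF(cn–vg) = (134 + 9) / 1500 = 143/1500 = 0.0953 → 9.5 map units.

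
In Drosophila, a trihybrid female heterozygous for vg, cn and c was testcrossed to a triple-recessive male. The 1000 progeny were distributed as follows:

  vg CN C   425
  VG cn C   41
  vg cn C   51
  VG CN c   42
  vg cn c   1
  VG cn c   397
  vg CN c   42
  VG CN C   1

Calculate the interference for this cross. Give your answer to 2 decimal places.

The two most frequent reciprocal classes, VG cn c and vg CN C, are the parental types, so the F1 was VG cn c / vg CN C.
The two rarest classes, vg cn c and VG CN C, are the double crossovers. Comparing them with the parentals, only the vg allele has switched, so vg is the middle locus and the order is cn – vg – c.
cn–vg: (93 + 2)/1000 = 0.0950; vg–c: (83 + 2)/1000 = 0.0850.
Expected DCO frequency = 0.0950 × 0.0850 ≈ 0.00808; observed = 2/1000 ≈ 0.00200.
Coefficient of coincidence = 0.00200/0.00808 ≈ 0.25; interference = 1 − 0.25 = 0.75.

0.75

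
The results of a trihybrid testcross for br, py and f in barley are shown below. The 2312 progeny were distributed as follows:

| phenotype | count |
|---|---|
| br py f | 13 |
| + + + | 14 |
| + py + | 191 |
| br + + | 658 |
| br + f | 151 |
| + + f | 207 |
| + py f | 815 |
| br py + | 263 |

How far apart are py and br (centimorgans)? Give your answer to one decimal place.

21.5 centimorgans

The two most frequent reciprocal classes, br + + and + py f, are the parental types, so the F1 was br + + / + py f.
The two rarest classes, + + + and br py f, are the double crossovers. Comparing them with the parentals, only the br allele has switched, so br is the middle locus and the order is py – br – f.
Crossovers in the py–br interval produce the single-crossover classes br py + and + + f (263 + 207 = 470) plus the double crossovers (27).
RF(py–br) = (470 + 27) / 2312 = 497/2312 = 0.2150 → 21.5 centimorgans.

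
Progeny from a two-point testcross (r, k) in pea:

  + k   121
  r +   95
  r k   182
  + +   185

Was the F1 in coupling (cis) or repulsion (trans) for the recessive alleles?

The two most frequent classes are + + (185) and r k (182); these are the parental (non-recombinant) types.
So the F1 carried + + on one chromosome and r k on the other — the recessive alleles are on the same chromosome (cis / coupling).

cis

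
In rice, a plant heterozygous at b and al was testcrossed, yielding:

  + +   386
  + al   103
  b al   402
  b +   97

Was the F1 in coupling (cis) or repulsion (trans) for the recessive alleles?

The two most frequent classes are + + (386) and b al (402); these are the parental (non-recombinant) types.
So the F1 carried + + on one chromosome and b al on the other — the recessive alleles are on the same chromosome (cis / coupling).

cis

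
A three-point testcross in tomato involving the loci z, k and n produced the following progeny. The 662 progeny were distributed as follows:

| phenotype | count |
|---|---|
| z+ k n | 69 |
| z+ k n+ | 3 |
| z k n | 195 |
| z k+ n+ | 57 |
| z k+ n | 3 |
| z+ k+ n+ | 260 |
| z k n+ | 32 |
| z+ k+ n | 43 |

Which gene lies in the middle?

The two most frequent reciprocal classes, z+ k+ n+ and z k n, are the parental types, so the F1 was z+ k+ n+ / z k n.
The two rarest classes, z+ k n+ and z k+ n, are the double crossovers. Comparing them with the parentals, only the k allele has switched, so k is the middle locus and the order is z – k – n.

k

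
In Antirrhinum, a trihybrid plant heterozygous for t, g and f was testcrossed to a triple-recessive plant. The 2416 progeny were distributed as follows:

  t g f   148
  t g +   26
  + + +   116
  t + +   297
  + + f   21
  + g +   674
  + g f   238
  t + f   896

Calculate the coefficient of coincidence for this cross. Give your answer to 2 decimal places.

0.63

The two most frequent reciprocal classes, + g + and t + f, are the parental types, so the F1 was + g + / t + f.
The two rarest classes, t g + and + + f, are the double crossovers. Comparing them with the parentals, only the t allele has switched, so t is the middle locus and the order is g – t – f.
g–t: (264 + 47)/2416 = 0.1287; t–f: (535 + 47)/2416 = 0.2409.
Expected DCO frequency = 0.1287 × 0.2409 ≈ 0.03100; observed = 47/2416 ≈ 0.01945.
Coefficient of coincidence = 0.01945/0.03100 ≈ 0.63.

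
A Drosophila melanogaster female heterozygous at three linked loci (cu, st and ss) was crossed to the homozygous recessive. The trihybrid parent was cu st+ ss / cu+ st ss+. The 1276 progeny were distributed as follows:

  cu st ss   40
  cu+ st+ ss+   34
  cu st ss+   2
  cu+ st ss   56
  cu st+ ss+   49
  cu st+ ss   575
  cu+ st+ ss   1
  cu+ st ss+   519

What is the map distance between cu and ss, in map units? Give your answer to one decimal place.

The two rarest classes, cu+ st+ ss and cu st ss+, are the double crossovers. Comparing them with the parentals, only the cu allele has switched, so cu is the middle locus and the order is st – cu – ss.
Crossovers in the cu–ss interval produce the single-crossover classes cu st+ ss+ and cu+ st ss (49 + 56 = 105) plus the double crossovers (3).
RF(cu–ss) = (105 + 3) / 1276 = 108/1276 = 0.0846 → 8.5 map units.

8.5 map units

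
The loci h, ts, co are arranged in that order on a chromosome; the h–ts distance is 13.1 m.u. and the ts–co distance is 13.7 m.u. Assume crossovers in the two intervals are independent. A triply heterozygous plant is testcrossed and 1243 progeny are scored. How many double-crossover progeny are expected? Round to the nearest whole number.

22

Map distances give recombination frequencies of 0.131 and 0.137 for the two intervals.
With no interference, expected double-crossover frequency = 0.131 × 0.137 = 0.01795.
Expected number = 0.01795 × 1243 = 22.31 ≈ 22.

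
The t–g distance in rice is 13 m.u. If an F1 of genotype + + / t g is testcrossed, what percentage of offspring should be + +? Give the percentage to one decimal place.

43.5%

A map distance of 13 m.u. corresponds to a recombination frequency of 0.130.
The F1 is + + / t g, so + + is a parental gamete class with expected frequency (1 − r)/2 = 0.870/2 = 0.4350.
That is 0.4350 = 43.5% of the progeny.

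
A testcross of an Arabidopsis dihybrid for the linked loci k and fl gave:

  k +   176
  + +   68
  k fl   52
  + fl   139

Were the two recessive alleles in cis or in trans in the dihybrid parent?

trans

The two most frequent classes are + fl (139) and k + (176); these are the parental (non-recombinant) types.
So the F1 carried + fl on one chromosome and k + on the other — the recessive alleles are on opposite chromosomes (trans / repulsion).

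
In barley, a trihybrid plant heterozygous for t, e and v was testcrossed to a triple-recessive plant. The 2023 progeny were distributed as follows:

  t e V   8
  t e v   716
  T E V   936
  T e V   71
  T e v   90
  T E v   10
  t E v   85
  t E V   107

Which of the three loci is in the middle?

The two most frequent reciprocal classes, T E V and t e v, are the parental types, so the F1 was T E V / t e v.
The two rarest classes, T E v and t e V, are the double crossovers. Comparing them with the parentals, only the v allele has switched, so v is the middle locus and the order is t – v – e.

v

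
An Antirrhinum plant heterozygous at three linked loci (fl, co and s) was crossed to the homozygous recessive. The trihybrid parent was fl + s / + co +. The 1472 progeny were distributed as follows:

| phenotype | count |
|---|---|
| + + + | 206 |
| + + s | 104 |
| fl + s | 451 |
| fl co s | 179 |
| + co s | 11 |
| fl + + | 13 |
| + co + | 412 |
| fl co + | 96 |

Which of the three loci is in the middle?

s

The two rarest classes, fl + + and + co s, are the double crossovers. Comparing them with the parentals, only the s allele has switched, so s is the middle locus and the order is fl – s – co.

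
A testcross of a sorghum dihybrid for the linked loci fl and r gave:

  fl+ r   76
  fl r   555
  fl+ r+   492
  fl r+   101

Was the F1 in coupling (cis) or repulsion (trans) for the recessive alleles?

The two most frequent classes are fl+ r+ (492) and fl r (555); these are the parental (non-recombinant) types.
So the F1 carried fl+ r+ on one chromosome and fl r on the other — the recessive alleles are on the same chromosome (cis / coupling).

cis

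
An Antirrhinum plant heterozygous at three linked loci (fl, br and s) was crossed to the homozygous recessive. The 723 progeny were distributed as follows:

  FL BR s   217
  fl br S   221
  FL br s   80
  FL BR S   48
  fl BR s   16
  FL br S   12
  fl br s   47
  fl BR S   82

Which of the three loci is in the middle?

The two most frequent reciprocal classes, fl br S and FL BR s, are the parental types, so the F1 was fl br S / FL BR s.
The two rarest classes, FL br S and fl BR s, are the double crossovers. Comparing them with the parentals, only the fl allele has switched, so fl is the middle locus and the order is br – fl – s.

fl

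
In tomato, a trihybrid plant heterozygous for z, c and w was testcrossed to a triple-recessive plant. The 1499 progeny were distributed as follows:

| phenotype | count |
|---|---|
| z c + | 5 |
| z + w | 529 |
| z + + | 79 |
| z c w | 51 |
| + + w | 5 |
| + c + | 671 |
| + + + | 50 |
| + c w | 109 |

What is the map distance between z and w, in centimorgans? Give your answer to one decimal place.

13.2 centimorgans

The two most frequent reciprocal classes, z + w and + c +, are the parental types, so the F1 was z + w / + c +.
The two rarest classes, + + w and z c +, are the double crossovers. Comparing them with the parentals, only the z allele has switched, so z is the middle locus and the order is w – z – c.
Crossovers in the w–z interval produce the single-crossover classes z + + and + c w (79 + 109 = 188) plus the double crossovers (10).
RF(w–z) = (188 + 10) / 1499 = 198/1499 = 0.1321 → 13.2 centimorgans.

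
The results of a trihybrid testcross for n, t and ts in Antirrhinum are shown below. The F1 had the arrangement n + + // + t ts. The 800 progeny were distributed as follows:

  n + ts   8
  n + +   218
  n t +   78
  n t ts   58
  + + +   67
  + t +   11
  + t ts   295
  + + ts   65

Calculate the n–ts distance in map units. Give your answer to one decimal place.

The two rarest classes, n + ts and + t +, are the double crossovers. Comparing them with the parentals, only the ts allele has switched, so ts is the middle locus and the order is t – ts – n.
Crossovers in the ts–n interval produce the single-crossover classes + + + and n t ts (67 + 58 = 125) plus the double crossovers (19).
RF(ts–n) = (125 + 19) / 800 = 144/800 = 0.1800 → 18.0 map units.

18.0 map units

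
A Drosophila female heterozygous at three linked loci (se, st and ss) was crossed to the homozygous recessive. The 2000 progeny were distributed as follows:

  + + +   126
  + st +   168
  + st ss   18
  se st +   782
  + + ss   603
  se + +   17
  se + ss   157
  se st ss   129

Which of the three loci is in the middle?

The two most frequent reciprocal classes, + + ss and se st +, are the parental types, so the F1 was + + ss / se st +.
The two rarest classes, + st ss and se + +, are the double crossovers. Comparing them with the parentals, only the st allele has switched, so st is the middle locus and the order is se – st – ss.

st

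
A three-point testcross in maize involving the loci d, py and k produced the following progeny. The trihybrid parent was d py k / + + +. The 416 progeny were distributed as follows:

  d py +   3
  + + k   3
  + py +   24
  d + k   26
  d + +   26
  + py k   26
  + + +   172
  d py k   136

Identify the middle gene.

The two rarest classes, d py + and + + k, are the double crossovers. Comparing them with the parentals, only the k allele has switched, so k is the middle locus and the order is d – k – py.

k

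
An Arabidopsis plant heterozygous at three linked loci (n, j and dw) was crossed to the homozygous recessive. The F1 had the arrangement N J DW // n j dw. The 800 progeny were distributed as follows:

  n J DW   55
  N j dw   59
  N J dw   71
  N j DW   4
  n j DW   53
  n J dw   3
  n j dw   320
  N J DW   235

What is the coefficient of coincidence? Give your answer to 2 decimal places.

0.35

The two rarest classes, N j DW and n J dw, are the double crossovers. Comparing them with the parentals, only the j allele has switched, so j is the middle locus and the order is dw – j – n.
dw–j: (124 + 7)/800 = 0.1638; j–n: (114 + 7)/800 = 0.1512.
Expected DCO frequency = 0.1638 × 0.1512 ≈ 0.02477; observed = 7/800 ≈ 0.00875.
Coefficient of coincidence = 0.00875/0.02477 ≈ 0.35.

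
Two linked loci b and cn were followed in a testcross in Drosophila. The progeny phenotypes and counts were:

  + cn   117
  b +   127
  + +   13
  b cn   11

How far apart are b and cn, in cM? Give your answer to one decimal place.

The two most frequent classes, + cn (117) and b + (127), are the parental types, so the F1 was + cn / b +.
The recombinant classes are + + and b cn: 13 + 11 = 24.
Recombination frequency = 24/268 = 0.0896 ≈ 9.0%, i.e. 9.0 cM.

9.0 cM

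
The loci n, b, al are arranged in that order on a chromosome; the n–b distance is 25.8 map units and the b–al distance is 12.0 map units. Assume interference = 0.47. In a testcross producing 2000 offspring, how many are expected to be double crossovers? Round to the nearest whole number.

Map distances give recombination frequencies of 0.258 and 0.120 for the two intervals.
With interference 0.47 (so coincidence = 0.53), expected double-crossover frequency = 0.258 × 0.120 × 0.53 = 0.01641.
Expected number = 0.01641 × 2000 = 32.82 ≈ 33.

33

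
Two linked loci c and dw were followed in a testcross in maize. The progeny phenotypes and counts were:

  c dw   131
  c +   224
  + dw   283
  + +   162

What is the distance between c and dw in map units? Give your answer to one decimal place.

36.6 map units

The two most frequent classes, + dw (283) and c + (224), are the parental types, so the F1 was + dw / c +.
The recombinant classes are + + and c dw: 162 + 131 = 293.
Recombination frequency = 293/800 = 0.3663 ≈ 36.6%, i.e. 36.6 map units.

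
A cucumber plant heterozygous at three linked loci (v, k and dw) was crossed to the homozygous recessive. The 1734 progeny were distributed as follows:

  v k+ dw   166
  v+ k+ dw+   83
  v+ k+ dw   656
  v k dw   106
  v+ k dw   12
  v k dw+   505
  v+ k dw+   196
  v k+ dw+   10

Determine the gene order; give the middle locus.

The two most frequent reciprocal classes, v+ k+ dw and v k dw+, are the parental types, so the F1 was v+ k+ dw / v k dw+.
The two rarest classes, v+ k dw and v k+ dw+, are the double crossovers. Comparing them with the parentals, only the k allele has switched, so k is the middle locus and the order is v – k – dw.

k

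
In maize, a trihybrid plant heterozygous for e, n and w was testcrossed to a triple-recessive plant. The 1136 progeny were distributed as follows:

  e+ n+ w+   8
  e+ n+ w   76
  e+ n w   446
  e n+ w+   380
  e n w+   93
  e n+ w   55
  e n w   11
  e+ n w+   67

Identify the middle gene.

e

The two most frequent reciprocal classes, e n+ w+ and e+ n w, are the parental types, so the F1 was e n+ w+ / e+ n w.
The two rarest classes, e+ n+ w+ and e n w, are the double crossovers. Comparing them with the parentals, only the e allele has switched, so e is the middle locus and the order is w – e – n.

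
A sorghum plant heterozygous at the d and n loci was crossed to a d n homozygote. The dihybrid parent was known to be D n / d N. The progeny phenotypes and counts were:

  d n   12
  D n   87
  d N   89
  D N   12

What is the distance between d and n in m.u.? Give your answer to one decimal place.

12.0 m.u.

The recombinant classes are D N and d n: 12 + 12 = 24.
Recombination frequency = 24/200 = 0.1200 ≈ 12.0%, i.e. 12.0 m.u.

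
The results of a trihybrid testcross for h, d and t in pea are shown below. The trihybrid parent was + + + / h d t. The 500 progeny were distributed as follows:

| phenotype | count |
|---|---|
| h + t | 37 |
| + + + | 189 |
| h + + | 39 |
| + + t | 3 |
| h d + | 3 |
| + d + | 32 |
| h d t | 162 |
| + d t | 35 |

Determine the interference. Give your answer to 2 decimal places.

The two rarest classes, + + t and h d +, are the double crossovers. Comparing them with the parentals, only the t allele has switched, so t is the middle locus and the order is h – t – d.
h–t: (74 + 6)/500 = 0.1600; t–d: (69 + 6)/500 = 0.1500.
Expected DCO frequency = 0.1600 × 0.1500 ≈ 0.02400; observed = 6/500 ≈ 0.01200.
Coefficient of coincidence = 0.01200/0.02400 ≈ 0.50; interference = 1 − 0.50 = 0.50.

0.50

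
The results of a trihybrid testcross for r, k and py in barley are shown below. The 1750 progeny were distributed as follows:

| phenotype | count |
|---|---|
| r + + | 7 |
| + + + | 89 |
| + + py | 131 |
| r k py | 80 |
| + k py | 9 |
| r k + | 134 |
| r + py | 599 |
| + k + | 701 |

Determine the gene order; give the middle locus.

The two most frequent reciprocal classes, r + py and + k +, are the parental types, so the F1 was r + py / + k +.
The two rarest classes, r + + and + k py, are the double crossovers. Comparing them with the parentals, only the py allele has switched, so py is the middle locus and the order is r – py – k.

py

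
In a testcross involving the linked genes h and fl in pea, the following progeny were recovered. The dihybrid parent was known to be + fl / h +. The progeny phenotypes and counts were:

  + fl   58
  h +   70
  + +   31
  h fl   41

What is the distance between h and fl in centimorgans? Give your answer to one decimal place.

The recombinant classes are + + and h fl: 31 + 41 = 72.
Recombination frequency = 72/200 = 0.3600 ≈ 36.0%, i.e. 36.0 centimorgans.

36.0 centimorgans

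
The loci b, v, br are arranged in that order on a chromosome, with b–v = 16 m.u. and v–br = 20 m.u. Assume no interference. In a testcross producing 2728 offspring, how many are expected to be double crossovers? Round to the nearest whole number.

87

Map distances give recombination frequencies of 0.160 and 0.200 for the two intervals.
With no interference, expected double-crossover frequency = 0.160 × 0.200 = 0.03200.
Expected number = 0.03200 × 2728 = 87.30 ≈ 87.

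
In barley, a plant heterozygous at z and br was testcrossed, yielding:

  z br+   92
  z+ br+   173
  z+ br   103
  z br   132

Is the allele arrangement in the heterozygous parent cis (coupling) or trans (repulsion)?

The two most frequent classes are z+ br+ (173) and z br (132); these are the parental (non-recombinant) types.
So the F1 carried z+ br+ on one chromosome and z br on the other — the recessive alleles are on the same chromosome (cis / coupling).

cis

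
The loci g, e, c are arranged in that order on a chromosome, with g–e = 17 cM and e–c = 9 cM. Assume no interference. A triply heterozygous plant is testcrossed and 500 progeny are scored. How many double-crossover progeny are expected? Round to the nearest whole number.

Map distances give recombination frequencies of 0.170 and 0.090 for the two intervals.
With no interference, expected double-crossover frequency = 0.170 × 0.090 = 0.01530.
Expected number = 0.01530 × 500 = 7.65 ≈ 8.

8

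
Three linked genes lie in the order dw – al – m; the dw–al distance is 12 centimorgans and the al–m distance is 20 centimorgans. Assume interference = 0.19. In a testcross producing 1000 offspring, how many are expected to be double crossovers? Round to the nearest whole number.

Map distances give recombination frequencies of 0.120 and 0.200 for the two intervals.
With interference 0.19 (so coincidence = 0.81), expected double-crossover frequency = 0.120 × 0.200 × 0.81 = 0.01944.
Expected number = 0.01944 × 1000 = 19.44 ≈ 19.

19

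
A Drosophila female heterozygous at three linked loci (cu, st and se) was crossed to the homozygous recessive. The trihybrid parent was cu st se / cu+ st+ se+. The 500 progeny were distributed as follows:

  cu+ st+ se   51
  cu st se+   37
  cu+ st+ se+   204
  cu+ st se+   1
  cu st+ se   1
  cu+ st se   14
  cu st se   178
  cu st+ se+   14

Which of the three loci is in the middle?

st

The two rarest classes, cu st+ se and cu+ st se+, are the double crossovers. Comparing them with the parentals, only the st allele has switched, so st is the middle locus and the order is se – st – cu.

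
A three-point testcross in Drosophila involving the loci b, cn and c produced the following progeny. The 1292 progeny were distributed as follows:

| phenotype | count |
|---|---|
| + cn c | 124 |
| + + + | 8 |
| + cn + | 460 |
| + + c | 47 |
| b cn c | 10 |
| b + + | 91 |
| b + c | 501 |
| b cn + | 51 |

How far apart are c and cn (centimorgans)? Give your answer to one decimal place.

18.0 centimorgans

The two most frequent reciprocal classes, + cn + and b + c, are the parental types, so the F1 was + cn + / b + c.
The two rarest classes, + + + and b cn c, are the double crossovers. Comparing them with the parentals, only the cn allele has switched, so cn is the middle locus and the order is c – cn – b.
Crossovers in the c–cn interval produce the single-crossover classes + cn c and b + + (124 + 91 = 215) plus the double crossovers (18).
RF(c–cn) = (215 + 18) / 1292 = 233/1292 = 0.1803 → 18.0 centimorgans.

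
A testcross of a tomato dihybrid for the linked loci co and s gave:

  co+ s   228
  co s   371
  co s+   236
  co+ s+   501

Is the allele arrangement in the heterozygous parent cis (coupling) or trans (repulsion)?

cis

The two most frequent classes are co+ s+ (501) and co s (371); these are the parental (non-recombinant) types.
So the F1 carried co+ s+ on one chromosome and co s on the other — the recessive alleles are on the same chromosome (cis / coupling).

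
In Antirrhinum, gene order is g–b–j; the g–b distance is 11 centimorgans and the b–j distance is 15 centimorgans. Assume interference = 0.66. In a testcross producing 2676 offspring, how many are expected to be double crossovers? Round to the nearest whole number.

15

Map distances give recombination frequencies of 0.110 and 0.150 for the two intervals.
With interference 0.66 (so coincidence = 0.34), expected double-crossover frequency = 0.110 × 0.150 × 0.34 = 0.00561.
Expected number = 0.00561 × 2676 = 15.01 ≈ 15.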